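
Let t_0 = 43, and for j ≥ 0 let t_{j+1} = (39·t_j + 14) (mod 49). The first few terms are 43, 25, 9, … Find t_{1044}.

36

We have t_0 = 43, t_1 = 25, t_2 = 9, t_3 = 22, t_4 = 39, t_5 = 16, t_6 = 1, t_7 = 4, t_8 = 23, t_9 = 29, t_{10} = 18, t_{11} = 30, t_{12} = 8, t_{13} = 32, t_{14} = 37, t_{15} = 36, t_{16} = 46, t_{17} = 44, t_{18} = 15, t_{19} = 11, t_{20} = 2, t_{21} = 43.
The sequence repeats with period 21.
So t_{1044} = t_{0 + ((1044-0) mod 21)} = t_{15} = 36.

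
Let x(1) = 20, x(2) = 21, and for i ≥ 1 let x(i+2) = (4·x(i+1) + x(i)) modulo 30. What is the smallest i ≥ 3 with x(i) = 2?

25

We have x(1) = 20, x(2) = 21, x(3) = 14, x(4) = 17, x(5) = 22, x(6) = 15, x(7) = 22, x(8) = 13, x(9) = 14, x(10) = 9, x(11) = 20, x(12) = 29, x(13) = 16, x(14) = 3, x(15) = 28, x(16) = 25, x(17) = 8, x(18) = 27, x(19) = 26, x(20) = 11, x(21) = 10, x(22) = 21, x(23) = 4, x(24) = 7, x(25) = 2, x(26) = 15, x(27) = 2, x(28) = 23, x(29) = 4, x(30) = 9, x(31) = 10, x(32) = 19, x(33) = 26, x(34) = 3, x(35) = 8, x(36) = 5, x(37) = 28, x(38) = 27, x(39) = 16, x(40) = 1, x(41) = 20, x(42) = 21.
Since (x(41), x(42)) = (x(1), x(2)) = (20, 21) (two consecutive terms determine the rest), the sequence is periodic with period 40.
The value 2 first appears (with i ≥ 3) at x(25).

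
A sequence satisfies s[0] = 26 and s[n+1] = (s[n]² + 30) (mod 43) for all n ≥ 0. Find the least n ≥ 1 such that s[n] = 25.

7

We have s[0] = 26, s[1] = 18, s[2] = 10, s[3] = 1, s[4] = 31, s[5] = 2, s[6] = 34, s[7] = 25, s[8] = 10.
Since s[8] = s[2] = 10, the sequence is eventually periodic: after a pre-period of length 2 it cycles with period 6.
The value 25 first appears (with n ≥ 1) at s[7].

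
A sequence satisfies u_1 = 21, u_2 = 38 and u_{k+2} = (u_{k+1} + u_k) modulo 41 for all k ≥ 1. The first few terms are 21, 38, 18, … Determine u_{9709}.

Computing terms: u_1 = 21; u_2 = 38; u_3 = 18; u_4 = 15; u_5 = 33; u_6 = 7; u_7 = 40; u_8 = 6; u_9 = 5; u_{10} = 11; u_{11} = 16; u_{12} = 27; u_{13} = 2; u_{14} = 29; u_{15} = 31; u_{16} = 19; u_{17} = 9; u_{18} = 28; u_{19} = 37; u_{20} = 24; u_{21} = 20; u_{22} = 3; u_{23} = 23; u_{24} = 26; u_{25} = 8; u_{26} = 34; u_{27} = 1; u_{28} = 35; u_{29} = 36; u_{30} = 30; u_{31} = 25; u_{32} = 14; u_{33} = 39; u_{34} = 12; u_{35} = 10; u_{36} = 22; u_{37} = 32; u_{38} = 13; u_{39} = 4; u_{40} = 17; u_{41} = 21; u_{42} = 38.
The sequence repeats with period 40.
So u_{9709} = u_{1 + ((9709-1) mod 40)} = u_{29} = 36.

36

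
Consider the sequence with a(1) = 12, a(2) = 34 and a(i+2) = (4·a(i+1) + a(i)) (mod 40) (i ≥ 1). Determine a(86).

34

Computing terms: a(1) = 12,  a(2) = 34,  a(3) = 28,  a(4) = 26,  a(5) = 12,  a(6) = 34.
The sequence repeats with period 4.
(86 - 1) mod 4 = 1, so a(86) = a(2) = 34.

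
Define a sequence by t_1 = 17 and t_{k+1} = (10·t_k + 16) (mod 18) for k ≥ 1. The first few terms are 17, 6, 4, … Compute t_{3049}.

We have t_1 = 17, t_2 = 6, t_3 = 4, t_4 = 2, t_5 = 0, t_6 = 16, t_7 = 14, t_8 = 12, t_9 = 10, t_{10} = 8, t_{11} = 6.
Since t_{11} = t_2 = 6, the sequence is eventually periodic: after a pre-period of length 1 it cycles with period 9.
For k ≥ 2, t_k depends only on (k - 2) mod 9. (3049 - 2) mod 9 = 5, so t_{3049} = t_7 = 14.

14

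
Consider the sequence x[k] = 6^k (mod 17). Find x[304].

We have x[1] = 6; x[2] = 2; x[3] = 12; x[4] = 4; x[5] = 7; x[6] = 8; x[7] = 14; x[8] = 16; x[9] = 11; x[10] = 15; x[11] = 5; x[12] = 13; x[13] = 10; x[14] = 9; x[15] = 3; x[16] = 1; x[17] = 6.
The sequence repeats with period 16.
So x[304] = x[1 + ((304-1) mod 16)] = x[16] = 1.

1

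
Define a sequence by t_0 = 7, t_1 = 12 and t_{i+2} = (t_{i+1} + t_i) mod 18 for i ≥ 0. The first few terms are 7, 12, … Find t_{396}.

11

Computing terms: t_0 = 7,  t_1 = 12,  t_2 = 1,  t_3 = 13,  t_4 = 14,  t_5 = 9,  t_6 = 5,  t_7 = 14,  t_8 = 1,  t_9 = 15,  t_{10} = 16,  t_{11} = 13,  t_{12} = 11,  t_{13} = 6,  t_{14} = 17,  t_{15} = 5,  t_{16} = 4,  t_{17} = 9,  t_{18} = 13,  t_{19} = 4,  t_{20} = 17,  t_{21} = 3,  t_{22} = 2,  t_{23} = 5,  t_{24} = 7,  t_{25} = 12.
Since (t_{24}, t_{25}) = (t_0, t_1) = (7, 12) (two consecutive terms determine the rest), the sequence is periodic with period 24.
So t_{396} = t_{0 + ((396-0) mod 24)} = t_{12} = 11.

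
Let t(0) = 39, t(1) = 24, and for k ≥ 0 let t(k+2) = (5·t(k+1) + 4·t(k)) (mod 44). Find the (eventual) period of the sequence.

40

t(0) = 39; t(1) = 24; t(2) = 12; t(3) = 24; t(4) = 36; t(5) = 12; t(6) = 28; t(7) = 12; t(8) = 40; t(9) = 28; t(10) = 36; t(11) = 28; t(12) = 20; t(13) = 36; t(14) = 40; t(15) = 36; t(16) = 32; t(17) = 40; t(18) = 20; t(19) = 40; t(20) = 16; t(21) = 20; t(22) = 32; t(23) = 20; t(24) = 8; t(25) = 32; t(26) = 16; t(27) = 32; t(28) = 4; t(29) = 16; t(30) = 8; t(31) = 16; t(32) = 24; t(33) = 8; t(34) = 4; t(35) = 8; t(36) = 12; t(37) = 4; t(38) = 24; t(39) = 4; t(40) = 28; t(41) = 24; t(42) = 12.
Since (t(41), t(42)) = (t(1), t(2)) = (24, 12) (two consecutive terms determine the rest), the sequence is eventually periodic: after a pre-period of length 1 it cycles with period 40.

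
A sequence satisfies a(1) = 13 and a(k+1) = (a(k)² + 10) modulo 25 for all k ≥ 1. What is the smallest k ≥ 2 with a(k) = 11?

4

Listing terms: a(1) = 13, a(2) = 4, a(3) = 1, a(4) = 11, a(5) = 6, a(6) = 21, a(7) = 1.
Since a(7) = a(3) = 1, the sequence is eventually periodic: after a pre-period of length 2 it cycles with period 4.
The value 11 first appears (with k ≥ 2) at a(4).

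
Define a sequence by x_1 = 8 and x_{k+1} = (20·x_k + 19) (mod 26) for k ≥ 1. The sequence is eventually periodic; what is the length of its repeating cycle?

12

x_1 = 8; x_2 = 23; x_3 = 11; x_4 = 5; x_5 = 15; x_6 = 7; x_7 = 3; x_8 = 1; x_9 = 13; x_{10} = 19; x_{11} = 9; x_{12} = 17; x_{13} = 21; x_{14} = 23.
Since x_{14} = x_2 = 23, the sequence is eventually periodic: after a pre-period of length 1 it cycles with period 12.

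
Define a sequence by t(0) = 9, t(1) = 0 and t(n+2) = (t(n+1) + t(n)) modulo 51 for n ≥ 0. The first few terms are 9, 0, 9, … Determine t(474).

45

Listing terms: t(0) = 9,  t(1) = 0,  t(2) = 9,  t(3) = 9,  t(4) = 18,  t(5) = 27,  t(6) = 45,  t(7) = 21,  t(8) = 15,  t(9) = 36,  t(10) = 0,  t(11) = 36,  t(12) = 36,  t(13) = 21,  t(14) = 6,  t(15) = 27,  t(16) = 33,  t(17) = 9,  t(18) = 42,  t(19) = 0,  t(20) = 42,  t(21) = 42,  t(22) = 33,  t(23) = 24,  t(24) = 6,  t(25) = 30,  t(26) = 36,  t(27) = 15,  t(28) = 0,  t(29) = 15,  t(30) = 15,  t(31) = 30,  t(32) = 45,  t(33) = 24,  t(34) = 18,  t(35) = 42,  t(36) = 9,  t(37) = 0.
The sequence repeats with period 36.
So t(474) = t(0 + ((474-0) mod 36)) = t(6) = 45.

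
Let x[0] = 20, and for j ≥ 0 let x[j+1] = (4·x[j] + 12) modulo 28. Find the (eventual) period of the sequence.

3

We have x[0] = 20,  x[1] = 8,  x[2] = 16,  x[3] = 20.
Since x[3] = x[0] = 20, the sequence is periodic with period 3.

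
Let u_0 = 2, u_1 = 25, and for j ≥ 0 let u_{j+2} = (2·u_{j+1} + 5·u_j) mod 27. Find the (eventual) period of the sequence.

Listing terms: u_0 = 2, u_1 = 25, u_2 = 6, u_3 = 2, u_4 = 7, u_5 = 24, u_6 = 2, u_7 = 16, u_8 = 15, u_9 = 2, u_{10} = 25.
Since (u_9, u_{10}) = (u_0, u_1) = (2, 25) (two consecutive terms determine the rest), the sequence is periodic with period 9.

9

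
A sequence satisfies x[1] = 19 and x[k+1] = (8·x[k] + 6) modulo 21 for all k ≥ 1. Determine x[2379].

7

Computing terms: x[1] = 19, x[2] = 11, x[3] = 10, x[4] = 2, x[5] = 1, x[6] = 14, x[7] = 13, x[8] = 5, x[9] = 4, x[10] = 17, x[11] = 16, x[12] = 8, x[13] = 7, x[14] = 20, x[15] = 19.
The sequence repeats with period 14.
(2379 - 1) mod 14 = 12, so x[2379] = x[13] = 7.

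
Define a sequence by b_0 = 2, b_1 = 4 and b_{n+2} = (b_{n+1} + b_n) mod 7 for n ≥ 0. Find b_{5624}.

5

We have b_0 = 2; b_1 = 4; b_2 = 6; b_3 = 3; b_4 = 2; b_5 = 5; b_6 = 0; b_7 = 5; b_8 = 5; b_9 = 3; b_{10} = 1; b_{11} = 4; b_{12} = 5; b_{13} = 2; b_{14} = 0; b_{15} = 2; b_{16} = 2; b_{17} = 4.
The sequence repeats with period 16.
So b_{5624} = b_{0 + ((5624-0) mod 16)} = b_8 = 5.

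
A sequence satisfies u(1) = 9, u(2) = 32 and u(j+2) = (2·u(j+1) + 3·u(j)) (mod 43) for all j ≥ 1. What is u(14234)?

2

Computing terms: u(1) = 9, u(2) = 32, u(3) = 5, u(4) = 20, u(5) = 12, u(6) = 41, u(7) = 32, u(8) = 15, u(9) = 40, u(10) = 39, u(11) = 26, u(12) = 40, u(13) = 29, u(14) = 6, u(15) = 13, u(16) = 1, u(17) = 41, u(18) = 42, u(19) = 35, u(20) = 24, u(21) = 24, u(22) = 34, u(23) = 11, u(24) = 38, u(25) = 23, u(26) = 31, u(27) = 2, u(28) = 11, u(29) = 28, u(30) = 3, u(31) = 4, u(32) = 17, u(33) = 3, u(34) = 14, u(35) = 37, u(36) = 30, u(37) = 42, u(38) = 2, u(39) = 1, u(40) = 8, u(41) = 19, u(42) = 19, u(43) = 9, u(44) = 32.
Since (u(43), u(44)) = (u(1), u(2)) = (9, 32) (two consecutive terms determine the rest), the sequence is periodic with period 42.
(14234 - 1) mod 42 = 37, so u(14234) = u(38) = 2.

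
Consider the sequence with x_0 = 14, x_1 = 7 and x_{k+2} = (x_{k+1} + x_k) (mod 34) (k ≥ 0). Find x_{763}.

33

Computing terms: x_0 = 14,  x_1 = 7,  x_2 = 21,  x_3 = 28,  x_4 = 15,  x_5 = 9,  x_6 = 24,  x_7 = 33,  x_8 = 23,  x_9 = 22,  x_{10} = 11,  x_{11} = 33,  x_{12} = 10,  x_{13} = 9,  x_{14} = 19,  x_{15} = 28,  x_{16} = 13,  x_{17} = 7,  x_{18} = 20,  x_{19} = 27,  x_{20} = 13,  x_{21} = 6,  x_{22} = 19,  x_{23} = 25,  x_{24} = 10,  x_{25} = 1,  x_{26} = 11,  x_{27} = 12,  x_{28} = 23,  x_{29} = 1,  x_{30} = 24,  x_{31} = 25,  x_{32} = 15,  x_{33} = 6,  x_{34} = 21,  x_{35} = 27,  x_{36} = 14,  x_{37} = 7.
The sequence repeats with period 36.
So x_{763} = x_{0 + ((763-0) mod 36)} = x_7 = 33.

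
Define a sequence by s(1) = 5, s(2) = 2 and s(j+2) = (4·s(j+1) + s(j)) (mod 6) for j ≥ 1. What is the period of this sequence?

8

We have s(1) = 5,  s(2) = 2,  s(3) = 1,  s(4) = 0,  s(5) = 1,  s(6) = 4,  s(7) = 5,  s(8) = 0,  s(9) = 5,  s(10) = 2.
The sequence repeats with period 8.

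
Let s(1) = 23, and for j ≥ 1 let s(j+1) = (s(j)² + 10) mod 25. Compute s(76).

21

We have s(1) = 23,  s(2) = 14,  s(3) = 6,  s(4) = 21,  s(5) = 1,  s(6) = 11,  s(7) = 6.
Since s(7) = s(3) = 6, the sequence is eventually periodic: after a pre-period of length 2 it cycles with period 4.
For j ≥ 3, s(j) depends only on (j - 3) mod 4. (76 - 3) mod 4 = 1, so s(76) = s(4) = 21.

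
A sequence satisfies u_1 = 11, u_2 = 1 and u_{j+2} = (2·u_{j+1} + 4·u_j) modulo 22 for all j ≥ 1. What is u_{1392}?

We have u_1 = 11, u_2 = 1, u_3 = 2, u_4 = 8, u_5 = 2, u_6 = 14, u_7 = 14, u_8 = 18, u_9 = 4, u_{10} = 14, u_{11} = 0, u_{12} = 12, u_{13} = 2, u_{14} = 8.
Since (u_{13}, u_{14}) = (u_3, u_4) = (2, 8) (two consecutive terms determine the rest), the sequence is eventually periodic: after a pre-period of length 2 it cycles with period 10.
For j ≥ 3, u_j depends only on (j - 3) mod 10. (1392 - 3) mod 10 = 9, so u_{1392} = u_{12} = 12.

12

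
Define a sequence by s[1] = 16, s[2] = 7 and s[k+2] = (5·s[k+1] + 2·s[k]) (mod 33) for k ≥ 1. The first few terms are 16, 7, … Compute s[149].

25

We have s[1] = 16; s[2] = 7; s[3] = 1; s[4] = 19; s[5] = 31; s[6] = 28; s[7] = 4; s[8] = 10; s[9] = 25; s[10] = 13; s[11] = 16; s[12] = 7.
Since (s[11], s[12]) = (s[1], s[2]) = (16, 7) (two consecutive terms determine the rest), the sequence is periodic with period 10.
So s[149] = s[1 + ((149-1) mod 10)] = s[9] = 25.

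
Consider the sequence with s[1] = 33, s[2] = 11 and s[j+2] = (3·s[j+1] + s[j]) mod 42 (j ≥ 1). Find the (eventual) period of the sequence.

We have s[1] = 33, s[2] = 11, s[3] = 24, s[4] = 41, s[5] = 21, s[6] = 20, s[7] = 39, s[8] = 11, s[9] = 30, s[10] = 17, s[11] = 39, s[12] = 8, s[13] = 21, s[14] = 29, s[15] = 24, s[16] = 17, s[17] = 33, s[18] = 32, s[19] = 3, s[20] = 41, s[21] = 0, s[22] = 41, s[23] = 39, s[24] = 32, s[25] = 9, s[26] = 17, s[27] = 18, s[28] = 29, s[29] = 21, s[30] = 8, s[31] = 3, s[32] = 17, s[33] = 12, s[34] = 11, s[35] = 3, s[36] = 20, s[37] = 21, s[38] = 41, s[39] = 18, s[40] = 11, s[41] = 9, s[42] = 38, s[43] = 39, s[44] = 29, s[45] = 0, s[46] = 29, s[47] = 3, s[48] = 38, s[49] = 33, s[50] = 11.
The sequence repeats with period 48.

48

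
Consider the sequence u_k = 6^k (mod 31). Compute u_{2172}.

1

u_0 = 1, u_1 = 6, u_2 = 5, u_3 = 30, u_4 = 25, u_5 = 26, u_6 = 1.
The sequence repeats with period 6.
(2172 - 0) mod 6 = 0, so u_{2172} = u_0 = 1.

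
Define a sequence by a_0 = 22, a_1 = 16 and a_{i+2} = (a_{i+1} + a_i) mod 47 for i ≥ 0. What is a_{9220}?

45

Computing terms: a_0 = 22; a_1 = 16; a_2 = 38; a_3 = 7; a_4 = 45; a_5 = 5; a_6 = 3; a_7 = 8; a_8 = 11; a_9 = 19; a_{10} = 30; a_{11} = 2; a_{12} = 32; a_{13} = 34; a_{14} = 19; a_{15} = 6; a_{16} = 25; a_{17} = 31; a_{18} = 9; a_{19} = 40; a_{20} = 2; a_{21} = 42; a_{22} = 44; a_{23} = 39; a_{24} = 36; a_{25} = 28; a_{26} = 17; a_{27} = 45; a_{28} = 15; a_{29} = 13; a_{30} = 28; a_{31} = 41; a_{32} = 22; a_{33} = 16.
The sequence repeats with period 32.
(9220 - 0) mod 32 = 4, so a_{9220} = a_4 = 45.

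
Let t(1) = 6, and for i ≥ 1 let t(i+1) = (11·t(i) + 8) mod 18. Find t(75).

12

We have t(1) = 6; t(2) = 2; t(3) = 12; t(4) = 14; t(5) = 0; t(6) = 8; t(7) = 6.
Since t(7) = t(1) = 6, the sequence is periodic with period 6.
So t(75) = t(1 + ((75-1) mod 6)) = t(3) = 12.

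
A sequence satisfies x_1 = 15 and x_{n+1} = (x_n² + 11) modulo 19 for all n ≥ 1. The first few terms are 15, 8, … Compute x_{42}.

1

Listing terms: x_1 = 15, x_2 = 8, x_3 = 18, x_4 = 12, x_5 = 3, x_6 = 1, x_7 = 12.
Since x_7 = x_4 = 12, the sequence is eventually periodic: after a pre-period of length 3 it cycles with period 3.
For n ≥ 4, x_n depends only on (n - 4) mod 3. (42 - 4) mod 3 = 2, so x_{42} = x_6 = 1.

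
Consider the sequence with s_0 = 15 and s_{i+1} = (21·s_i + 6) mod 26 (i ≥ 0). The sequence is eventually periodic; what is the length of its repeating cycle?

4

Listing terms: s_0 = 15,  s_1 = 9,  s_2 = 13,  s_3 = 19,  s_4 = 15.
Since s_4 = s_0 = 15, the sequence is periodic with period 4.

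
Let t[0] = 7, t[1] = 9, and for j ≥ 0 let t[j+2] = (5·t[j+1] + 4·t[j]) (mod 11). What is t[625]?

Listing terms: t[0] = 7; t[1] = 9; t[2] = 7; t[3] = 5; t[4] = 9; t[5] = 10; t[6] = 9; t[7] = 8; t[8] = 10; t[9] = 5; t[10] = 10; t[11] = 4; t[12] = 5; t[13] = 8; t[14] = 5; t[15] = 2; t[16] = 8; t[17] = 4; t[18] = 8; t[19] = 1; t[20] = 4; t[21] = 2; t[22] = 4; t[23] = 6; t[24] = 2; t[25] = 1; t[26] = 2; t[27] = 3; t[28] = 1; t[29] = 6; t[30] = 1; t[31] = 7; t[32] = 6; t[33] = 3; t[34] = 6; t[35] = 9; t[36] = 3; t[37] = 7; t[38] = 3; t[39] = 10; t[40] = 7; t[41] = 9.
The sequence repeats with period 40.
(625 - 0) mod 40 = 25, so t[625] = t[25] = 1.

1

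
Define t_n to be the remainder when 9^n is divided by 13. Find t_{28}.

Computing terms: t_0 = 1,  t_1 = 9,  t_2 = 3,  t_3 = 1.
Since t_3 = t_0 = 1, the sequence is periodic with period 3.
(28 - 0) mod 3 = 1, so t_{28} = t_1 = 9.

9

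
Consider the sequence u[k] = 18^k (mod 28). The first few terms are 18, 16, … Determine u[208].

Listing terms: u[1] = 18,  u[2] = 16,  u[3] = 8,  u[4] = 4,  u[5] = 16.
Since u[5] = u[2] = 16, the sequence is eventually periodic: after a pre-period of length 1 it cycles with period 3.
For k ≥ 2, u[k] depends only on (k - 2) mod 3. (208 - 2) mod 3 = 2, so u[208] = u[4] = 4.

4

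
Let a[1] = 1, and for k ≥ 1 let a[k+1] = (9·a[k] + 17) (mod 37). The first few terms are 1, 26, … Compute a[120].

We have a[1] = 1, a[2] = 26, a[3] = 29, a[4] = 19, a[5] = 3, a[6] = 7, a[7] = 6, a[8] = 34, a[9] = 27, a[10] = 1.
Since a[10] = a[1] = 1, the sequence is periodic with period 9.
So a[120] = a[1 + ((120-1) mod 9)] = a[3] = 29.

29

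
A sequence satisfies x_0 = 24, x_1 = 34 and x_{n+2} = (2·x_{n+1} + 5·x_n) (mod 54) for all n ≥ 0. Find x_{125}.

8

x_0 = 24, x_1 = 34, x_2 = 26, x_3 = 6, x_4 = 34, x_5 = 44, x_6 = 42, x_7 = 34, x_8 = 8, x_9 = 24, x_{10} = 34.
Since (x_9, x_{10}) = (x_0, x_1) = (24, 34) (two consecutive terms determine the rest), the sequence is periodic with period 9.
(125 - 0) mod 9 = 8, so x_{125} = x_8 = 8.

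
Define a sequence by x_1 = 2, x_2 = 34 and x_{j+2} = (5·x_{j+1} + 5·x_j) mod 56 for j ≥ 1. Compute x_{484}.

x_1 = 2, x_2 = 34, x_3 = 12, x_4 = 6, x_5 = 34, x_6 = 32, x_7 = 50, x_8 = 18, x_9 = 4, x_{10} = 54, x_{11} = 10, x_{12} = 40, x_{13} = 26, x_{14} = 50, x_{15} = 44, x_{16} = 22, x_{17} = 50, x_{18} = 24, x_{19} = 34, x_{20} = 10, x_{21} = 52, x_{22} = 30, x_{23} = 18, x_{24} = 16, x_{25} = 2, x_{26} = 34.
The sequence repeats with period 24.
(484 - 1) mod 24 = 3, so x_{484} = x_4 = 6.

6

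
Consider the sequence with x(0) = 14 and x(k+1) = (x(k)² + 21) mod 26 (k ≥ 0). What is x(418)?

Listing terms: x(0) = 14, x(1) = 9, x(2) = 24, x(3) = 25, x(4) = 22, x(5) = 11, x(6) = 12, x(7) = 9.
Since x(7) = x(1) = 9, the sequence is eventually periodic: after a pre-period of length 1 it cycles with period 6.
For k ≥ 1, x(k) depends only on (k - 1) mod 6. (418 - 1) mod 6 = 3, so x(418) = x(4) = 22.

22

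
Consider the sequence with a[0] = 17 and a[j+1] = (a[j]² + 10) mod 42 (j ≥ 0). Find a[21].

17

a[0] = 17, a[1] = 5, a[2] = 35, a[3] = 17.
Since a[3] = a[0] = 17, the sequence is periodic with period 3.
(21 - 0) mod 3 = 0, so a[21] = a[0] = 17.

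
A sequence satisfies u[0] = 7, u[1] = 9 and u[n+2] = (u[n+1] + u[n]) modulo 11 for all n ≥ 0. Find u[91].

9

u[0] = 7,  u[1] = 9,  u[2] = 5,  u[3] = 3,  u[4] = 8,  u[5] = 0,  u[6] = 8,  u[7] = 8,  u[8] = 5,  u[9] = 2,  u[10] = 7,  u[11] = 9.
Since (u[10], u[11]) = (u[0], u[1]) = (7, 9) (two consecutive terms determine the rest), the sequence is periodic with period 10.
(91 - 0) mod 10 = 1, so u[91] = u[1] = 9.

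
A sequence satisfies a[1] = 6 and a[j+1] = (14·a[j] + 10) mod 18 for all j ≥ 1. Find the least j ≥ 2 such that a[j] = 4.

2

a[1] = 6; a[2] = 4; a[3] = 12; a[4] = 16; a[5] = 0; a[6] = 10; a[7] = 6.
Since a[7] = a[1] = 6, the sequence is periodic with period 6.
The value 4 first appears (with j ≥ 2) at a[2].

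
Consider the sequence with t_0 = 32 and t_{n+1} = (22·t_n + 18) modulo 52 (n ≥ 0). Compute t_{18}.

6

Listing terms: t_0 = 32; t_1 = 46; t_2 = 42; t_3 = 6; t_4 = 46.
Since t_4 = t_1 = 46, the sequence is eventually periodic: after a pre-period of length 1 it cycles with period 3.
For n ≥ 1, t_n depends only on (n - 1) mod 3. (18 - 1) mod 3 = 2, so t_{18} = t_3 = 6.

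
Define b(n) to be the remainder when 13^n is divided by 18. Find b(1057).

b(0) = 1, b(1) = 13, b(2) = 7, b(3) = 1.
The sequence repeats with period 3.
(1057 - 0) mod 3 = 1, so b(1057) = b(1) = 13.

13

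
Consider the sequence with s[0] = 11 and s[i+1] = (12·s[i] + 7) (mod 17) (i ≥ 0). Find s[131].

13

s[0] = 11, s[1] = 3, s[2] = 9, s[3] = 13, s[4] = 10, s[5] = 8, s[6] = 1, s[7] = 2, s[8] = 14, s[9] = 5, s[10] = 16, s[11] = 12, s[12] = 15, s[13] = 0, s[14] = 7, s[15] = 6, s[16] = 11.
The sequence repeats with period 16.
So s[131] = s[0 + ((131-0) mod 16)] = s[3] = 13.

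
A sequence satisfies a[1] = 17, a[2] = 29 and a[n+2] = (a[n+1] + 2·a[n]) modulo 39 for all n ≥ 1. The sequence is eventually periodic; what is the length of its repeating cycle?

We have a[1] = 17, a[2] = 29, a[3] = 24, a[4] = 4, a[5] = 13, a[6] = 21, a[7] = 8, a[8] = 11, a[9] = 27, a[10] = 10, a[11] = 25, a[12] = 6, a[13] = 17, a[14] = 29.
The sequence repeats with period 12.

12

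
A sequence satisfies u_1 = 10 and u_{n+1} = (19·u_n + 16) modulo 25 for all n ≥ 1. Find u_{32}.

6

Computing terms: u_1 = 10; u_2 = 6; u_3 = 5; u_4 = 11; u_5 = 0; u_6 = 16; u_7 = 20; u_8 = 21; u_9 = 15; u_{10} = 1; u_{11} = 10.
Since u_{11} = u_1 = 10, the sequence is periodic with period 10.
(32 - 1) mod 10 = 1, so u_{32} = u_2 = 6.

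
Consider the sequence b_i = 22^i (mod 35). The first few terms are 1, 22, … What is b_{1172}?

b_0 = 1; b_1 = 22; b_2 = 29; b_3 = 8; b_4 = 1.
Since b_4 = b_0 = 1, the sequence is periodic with period 4.
(1172 - 0) mod 4 = 0, so b_{1172} = b_0 = 1.

1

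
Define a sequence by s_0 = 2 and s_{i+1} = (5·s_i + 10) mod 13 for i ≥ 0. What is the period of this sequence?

s_0 = 2, s_1 = 7, s_2 = 6, s_3 = 1, s_4 = 2.
Since s_4 = s_0 = 2, the sequence is periodic with period 4.

4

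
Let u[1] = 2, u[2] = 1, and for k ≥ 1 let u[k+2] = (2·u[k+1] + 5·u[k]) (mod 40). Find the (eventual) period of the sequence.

8

Computing terms: u[1] = 2,  u[2] = 1,  u[3] = 12,  u[4] = 29,  u[5] = 38,  u[6] = 21,  u[7] = 32,  u[8] = 9,  u[9] = 18,  u[10] = 1,  u[11] = 12.
Since (u[10], u[11]) = (u[2], u[3]) = (1, 12) (two consecutive terms determine the rest), the sequence is eventually periodic: after a pre-period of length 1 it cycles with period 8.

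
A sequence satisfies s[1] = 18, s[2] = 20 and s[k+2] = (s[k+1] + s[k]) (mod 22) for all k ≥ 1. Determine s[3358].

8

Computing terms: s[1] = 18,  s[2] = 20,  s[3] = 16,  s[4] = 14,  s[5] = 8,  s[6] = 0,  s[7] = 8,  s[8] = 8,  s[9] = 16,  s[10] = 2,  s[11] = 18,  s[12] = 20.
Since (s[11], s[12]) = (s[1], s[2]) = (18, 20) (two consecutive terms determine the rest), the sequence is periodic with period 10.
So s[3358] = s[1 + ((3358-1) mod 10)] = s[8] = 8.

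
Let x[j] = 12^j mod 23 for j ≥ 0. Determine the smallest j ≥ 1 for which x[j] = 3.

x[0] = 1, x[1] = 12, x[2] = 6, x[3] = 3, x[4] = 13, x[5] = 18, x[6] = 9, x[7] = 16, x[8] = 8, x[9] = 4, x[10] = 2, x[11] = 1.
Since x[11] = x[0] = 1, the sequence is periodic with period 11.
The value 3 first appears (with j ≥ 1) at x[3].

3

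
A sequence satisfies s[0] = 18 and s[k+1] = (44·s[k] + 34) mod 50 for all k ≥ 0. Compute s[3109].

36

Computing terms: s[0] = 18; s[1] = 26; s[2] = 28; s[3] = 16; s[4] = 38; s[5] = 6; s[6] = 48; s[7] = 46; s[8] = 8; s[9] = 36; s[10] = 18.
The sequence repeats with period 10.
(3109 - 0) mod 10 = 9, so s[3109] = s[9] = 36.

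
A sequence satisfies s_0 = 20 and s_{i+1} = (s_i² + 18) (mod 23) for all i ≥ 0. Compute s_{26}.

11

Listing terms: s_0 = 20,  s_1 = 4,  s_2 = 11,  s_3 = 1,  s_4 = 19,  s_5 = 11.
Since s_5 = s_2 = 11, the sequence is eventually periodic: after a pre-period of length 2 it cycles with period 3.
For i ≥ 2, s_i depends only on (i - 2) mod 3. (26 - 2) mod 3 = 0, so s_{26} = s_2 = 11.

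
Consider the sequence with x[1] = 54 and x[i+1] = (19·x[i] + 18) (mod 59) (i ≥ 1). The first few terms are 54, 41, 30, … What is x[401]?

Listing terms: x[1] = 54; x[2] = 41; x[3] = 30; x[4] = 57; x[5] = 39; x[6] = 51; x[7] = 43; x[8] = 9; x[9] = 12; x[10] = 10; x[11] = 31; x[12] = 17; x[13] = 46; x[14] = 7; x[15] = 33; x[16] = 55; x[17] = 1; x[18] = 37; x[19] = 13; x[20] = 29; x[21] = 38; x[22] = 32; x[23] = 36; x[24] = 53; x[25] = 22; x[26] = 23; x[27] = 42; x[28] = 49; x[29] = 5; x[30] = 54.
The sequence repeats with period 29.
(401 - 1) mod 29 = 23, so x[401] = x[24] = 53.

53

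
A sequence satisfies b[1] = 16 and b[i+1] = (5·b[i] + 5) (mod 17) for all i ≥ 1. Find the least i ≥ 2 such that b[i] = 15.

6

We have b[1] = 16; b[2] = 0; b[3] = 5; b[4] = 13; b[5] = 2; b[6] = 15; b[7] = 12; b[8] = 14; b[9] = 7; b[10] = 6; b[11] = 1; b[12] = 10; b[13] = 4; b[14] = 8; b[15] = 11; b[16] = 9; b[17] = 16.
The sequence repeats with period 16.
The value 15 first appears (with i ≥ 2) at b[6].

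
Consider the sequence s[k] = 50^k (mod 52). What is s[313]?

Computing terms: s[0] = 1; s[1] = 50; s[2] = 4; s[3] = 44; s[4] = 16; s[5] = 20; s[6] = 12; s[7] = 28; s[8] = 48; s[9] = 8; s[10] = 36; s[11] = 32; s[12] = 40; s[13] = 24; s[14] = 4.
Since s[14] = s[2] = 4, the sequence is eventually periodic: after a pre-period of length 2 it cycles with period 12.
For k ≥ 2, s[k] depends only on (k - 2) mod 12. (313 - 2) mod 12 = 11, so s[313] = s[13] = 24.

24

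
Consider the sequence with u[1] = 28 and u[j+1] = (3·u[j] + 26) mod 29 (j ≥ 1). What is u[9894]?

7

u[1] = 28,  u[2] = 23,  u[3] = 8,  u[4] = 21,  u[5] = 2,  u[6] = 3,  u[7] = 6,  u[8] = 15,  u[9] = 13,  u[10] = 7,  u[11] = 18,  u[12] = 22,  u[13] = 5,  u[14] = 12,  u[15] = 4,  u[16] = 9,  u[17] = 24,  u[18] = 11,  u[19] = 1,  u[20] = 0,  u[21] = 26,  u[22] = 17,  u[23] = 19,  u[24] = 25,  u[25] = 14,  u[26] = 10,  u[27] = 27,  u[28] = 20,  u[29] = 28.
The sequence repeats with period 28.
(9894 - 1) mod 28 = 9, so u[9894] = u[10] = 7.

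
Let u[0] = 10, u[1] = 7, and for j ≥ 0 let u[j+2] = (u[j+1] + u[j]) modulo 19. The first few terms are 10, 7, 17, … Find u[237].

Listing terms: u[0] = 10,  u[1] = 7,  u[2] = 17,  u[3] = 5,  u[4] = 3,  u[5] = 8,  u[6] = 11,  u[7] = 0,  u[8] = 11,  u[9] = 11,  u[10] = 3,  u[11] = 14,  u[12] = 17,  u[13] = 12,  u[14] = 10,  u[15] = 3,  u[16] = 13,  u[17] = 16,  u[18] = 10,  u[19] = 7.
Since (u[18], u[19]) = (u[0], u[1]) = (10, 7) (two consecutive terms determine the rest), the sequence is periodic with period 18.
So u[237] = u[0 + ((237-0) mod 18)] = u[3] = 5.

5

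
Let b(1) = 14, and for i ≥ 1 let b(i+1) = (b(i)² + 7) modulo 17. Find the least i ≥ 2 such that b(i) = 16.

Computing terms: b(1) = 14; b(2) = 16; b(3) = 8; b(4) = 3; b(5) = 16.
Since b(5) = b(2) = 16, the sequence is eventually periodic: after a pre-period of length 1 it cycles with period 3.
The value 16 first appears (with i ≥ 2) at b(2).

2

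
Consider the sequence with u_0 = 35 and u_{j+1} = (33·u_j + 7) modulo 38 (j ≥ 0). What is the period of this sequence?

Listing terms: u_0 = 35, u_1 = 22, u_2 = 11, u_3 = 28, u_4 = 19, u_5 = 26, u_6 = 29, u_7 = 14, u_8 = 13, u_9 = 18, u_{10} = 31, u_{11} = 4, u_{12} = 25, u_{13} = 34, u_{14} = 27, u_{15} = 24, u_{16} = 1, u_{17} = 2, u_{18} = 35.
The sequence repeats with period 18.

18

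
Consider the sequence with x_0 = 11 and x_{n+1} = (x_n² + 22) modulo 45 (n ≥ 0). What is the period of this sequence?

We have x_0 = 11, x_1 = 8, x_2 = 41, x_3 = 38, x_4 = 26, x_5 = 23, x_6 = 11.
Since x_6 = x_0 = 11, the sequence is periodic with period 6.

6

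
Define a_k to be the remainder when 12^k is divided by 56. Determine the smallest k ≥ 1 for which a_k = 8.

6

Listing terms: a_0 = 1; a_1 = 12; a_2 = 32; a_3 = 48; a_4 = 16; a_5 = 24; a_6 = 8; a_7 = 40; a_8 = 32.
Since a_8 = a_2 = 32, the sequence is eventually periodic: after a pre-period of length 2 it cycles with period 6.
The value 8 first appears (with k ≥ 1) at a_6.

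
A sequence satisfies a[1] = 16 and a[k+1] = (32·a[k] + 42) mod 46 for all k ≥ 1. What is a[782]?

16

We have a[1] = 16; a[2] = 2; a[3] = 14; a[4] = 30; a[5] = 36; a[6] = 44; a[7] = 24; a[8] = 28; a[9] = 18; a[10] = 20; a[11] = 38; a[12] = 16.
The sequence repeats with period 11.
So a[782] = a[1 + ((782-1) mod 11)] = a[1] = 16.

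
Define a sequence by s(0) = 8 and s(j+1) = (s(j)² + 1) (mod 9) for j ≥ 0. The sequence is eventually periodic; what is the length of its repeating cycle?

3

We have s(0) = 8, s(1) = 2, s(2) = 5, s(3) = 8.
The sequence repeats with period 3.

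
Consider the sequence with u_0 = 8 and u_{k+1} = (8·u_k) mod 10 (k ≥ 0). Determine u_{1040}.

8

We have u_0 = 8, u_1 = 4, u_2 = 2, u_3 = 6, u_4 = 8.
The sequence repeats with period 4.
So u_{1040} = u_{0 + ((1040-0) mod 4)} = u_0 = 8.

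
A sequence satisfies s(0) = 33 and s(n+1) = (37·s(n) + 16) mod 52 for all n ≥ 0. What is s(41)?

Listing terms: s(0) = 33; s(1) = 41; s(2) = 25; s(3) = 5; s(4) = 45; s(5) = 17; s(6) = 21; s(7) = 13; s(8) = 29; s(9) = 49; s(10) = 9; s(11) = 37; s(12) = 33.
The sequence repeats with period 12.
So s(41) = s(0 + ((41-0) mod 12)) = s(5) = 17.

17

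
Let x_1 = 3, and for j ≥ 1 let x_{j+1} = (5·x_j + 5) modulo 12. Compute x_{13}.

Listing terms: x_1 = 3; x_2 = 8; x_3 = 9; x_4 = 2; x_5 = 3.
Since x_5 = x_1 = 3, the sequence is periodic with period 4.
(13 - 1) mod 4 = 0, so x_{13} = x_1 = 3.

3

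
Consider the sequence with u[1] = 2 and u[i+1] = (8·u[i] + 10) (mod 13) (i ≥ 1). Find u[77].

u[1] = 2, u[2] = 0, u[3] = 10, u[4] = 12, u[5] = 2.
Since u[5] = u[1] = 2, the sequence is periodic with period 4.
(77 - 1) mod 4 = 0, so u[77] = u[1] = 2.

2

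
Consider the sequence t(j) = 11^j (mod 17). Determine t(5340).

Listing terms: t(1) = 11,  t(2) = 2,  t(3) = 5,  t(4) = 4,  t(5) = 10,  t(6) = 8,  t(7) = 3,  t(8) = 16,  t(9) = 6,  t(10) = 15,  t(11) = 12,  t(12) = 13,  t(13) = 7,  t(14) = 9,  t(15) = 14,  t(16) = 1,  t(17) = 11.
The sequence repeats with period 16.
So t(5340) = t(1 + ((5340-1) mod 16)) = t(12) = 13.

13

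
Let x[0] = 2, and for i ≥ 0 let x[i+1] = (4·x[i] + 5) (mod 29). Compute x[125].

21

We have x[0] = 2,  x[1] = 13,  x[2] = 28,  x[3] = 1,  x[4] = 9,  x[5] = 12,  x[6] = 24,  x[7] = 14,  x[8] = 3,  x[9] = 17,  x[10] = 15,  x[11] = 7,  x[12] = 4,  x[13] = 21,  x[14] = 2.
Since x[14] = x[0] = 2, the sequence is periodic with period 14.
(125 - 0) mod 14 = 13, so x[125] = x[13] = 21.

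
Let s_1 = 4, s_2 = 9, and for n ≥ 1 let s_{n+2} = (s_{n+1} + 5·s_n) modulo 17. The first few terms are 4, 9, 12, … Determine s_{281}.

10

s_1 = 4, s_2 = 9, s_3 = 12, s_4 = 6, s_5 = 15, s_6 = 11, s_7 = 1, s_8 = 5, s_9 = 10, s_{10} = 1, s_{11} = 0, s_{12} = 5, s_{13} = 5, s_{14} = 13, s_{15} = 4, s_{16} = 1, s_{17} = 4, s_{18} = 9.
The sequence repeats with period 16.
So s_{281} = s_{1 + ((281-1) mod 16)} = s_9 = 10.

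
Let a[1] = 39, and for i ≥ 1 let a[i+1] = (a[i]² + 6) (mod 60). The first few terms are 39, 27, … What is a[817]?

a[1] = 39, a[2] = 27, a[3] = 15, a[4] = 51, a[5] = 27.
Since a[5] = a[2] = 27, the sequence is eventually periodic: after a pre-period of length 1 it cycles with period 3.
For i ≥ 2, a[i] depends only on (i - 2) mod 3. (817 - 2) mod 3 = 2, so a[817] = a[4] = 51.

51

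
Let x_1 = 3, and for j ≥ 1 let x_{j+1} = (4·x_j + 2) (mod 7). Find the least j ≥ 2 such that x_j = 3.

4

We have x_1 = 3, x_2 = 0, x_3 = 2, x_4 = 3.
The sequence repeats with period 3.
The value 3 next appears (with j ≥ 2) at x_4.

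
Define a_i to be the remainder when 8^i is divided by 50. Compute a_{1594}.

Listing terms: a_1 = 8; a_2 = 14; a_3 = 12; a_4 = 46; a_5 = 18; a_6 = 44; a_7 = 2; a_8 = 16; a_9 = 28; a_{10} = 24; a_{11} = 42; a_{12} = 36; a_{13} = 38; a_{14} = 4; a_{15} = 32; a_{16} = 6; a_{17} = 48; a_{18} = 34; a_{19} = 22; a_{20} = 26; a_{21} = 8.
The sequence repeats with period 20.
So a_{1594} = a_{1 + ((1594-1) mod 20)} = a_{14} = 4.

4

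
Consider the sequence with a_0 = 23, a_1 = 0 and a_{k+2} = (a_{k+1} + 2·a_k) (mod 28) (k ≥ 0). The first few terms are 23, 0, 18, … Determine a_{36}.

2

a_0 = 23; a_1 = 0; a_2 = 18; a_3 = 18; a_4 = 26; a_5 = 6; a_6 = 2; a_7 = 14; a_8 = 18; a_9 = 18.
Since (a_8, a_9) = (a_2, a_3) = (18, 18) (two consecutive terms determine the rest), the sequence is eventually periodic: after a pre-period of length 2 it cycles with period 6.
For k ≥ 2, a_k depends only on (k - 2) mod 6. (36 - 2) mod 6 = 4, so a_{36} = a_6 = 2.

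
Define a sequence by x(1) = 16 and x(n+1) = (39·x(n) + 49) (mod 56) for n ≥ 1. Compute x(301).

16

x(1) = 16; x(2) = 1; x(3) = 32; x(4) = 9; x(5) = 8; x(6) = 25; x(7) = 16.
Since x(7) = x(1) = 16, the sequence is periodic with period 6.
So x(301) = x(1 + ((301-1) mod 6)) = x(1) = 16.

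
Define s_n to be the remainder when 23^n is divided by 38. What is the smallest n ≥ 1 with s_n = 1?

9

s_0 = 1, s_1 = 23, s_2 = 35, s_3 = 7, s_4 = 9, s_5 = 17, s_6 = 11, s_7 = 25, s_8 = 5, s_9 = 1.
Since s_9 = s_0 = 1, the sequence is periodic with period 9.
The value 1 next appears (with n ≥ 1) at s_9.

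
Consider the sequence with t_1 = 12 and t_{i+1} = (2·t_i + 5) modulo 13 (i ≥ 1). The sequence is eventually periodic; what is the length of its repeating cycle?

12

Computing terms: t_1 = 12, t_2 = 3, t_3 = 11, t_4 = 1, t_5 = 7, t_6 = 6, t_7 = 4, t_8 = 0, t_9 = 5, t_{10} = 2, t_{11} = 9, t_{12} = 10, t_{13} = 12.
Since t_{13} = t_1 = 12, the sequence is periodic with period 12.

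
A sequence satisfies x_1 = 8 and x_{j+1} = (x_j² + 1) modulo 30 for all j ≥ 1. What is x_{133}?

Computing terms: x_1 = 8, x_2 = 5, x_3 = 26, x_4 = 17, x_5 = 20, x_6 = 11, x_7 = 2, x_8 = 5.
Since x_8 = x_2 = 5, the sequence is eventually periodic: after a pre-period of length 1 it cycles with period 6.
For j ≥ 2, x_j depends only on (j - 2) mod 6. (133 - 2) mod 6 = 5, so x_{133} = x_7 = 2.

2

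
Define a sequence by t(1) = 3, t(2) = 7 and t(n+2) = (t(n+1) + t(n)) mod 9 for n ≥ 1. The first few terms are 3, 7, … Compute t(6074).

Listing terms: t(1) = 3, t(2) = 7, t(3) = 1, t(4) = 8, t(5) = 0, t(6) = 8, t(7) = 8, t(8) = 7, t(9) = 6, t(10) = 4, t(11) = 1, t(12) = 5, t(13) = 6, t(14) = 2, t(15) = 8, t(16) = 1, t(17) = 0, t(18) = 1, t(19) = 1, t(20) = 2, t(21) = 3, t(22) = 5, t(23) = 8, t(24) = 4, t(25) = 3, t(26) = 7.
The sequence repeats with period 24.
(6074 - 1) mod 24 = 1, so t(6074) = t(2) = 7.

7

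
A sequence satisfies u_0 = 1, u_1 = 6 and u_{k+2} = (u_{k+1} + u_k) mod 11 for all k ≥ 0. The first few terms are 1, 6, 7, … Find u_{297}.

9

Listing terms: u_0 = 1,  u_1 = 6,  u_2 = 7,  u_3 = 2,  u_4 = 9,  u_5 = 0,  u_6 = 9,  u_7 = 9,  u_8 = 7,  u_9 = 5,  u_{10} = 1,  u_{11} = 6.
The sequence repeats with period 10.
So u_{297} = u_{0 + ((297-0) mod 10)} = u_7 = 9.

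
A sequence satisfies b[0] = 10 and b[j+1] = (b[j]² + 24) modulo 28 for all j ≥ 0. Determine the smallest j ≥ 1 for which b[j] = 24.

3

Computing terms: b[0] = 10,  b[1] = 12,  b[2] = 0,  b[3] = 24,  b[4] = 12.
Since b[4] = b[1] = 12, the sequence is eventually periodic: after a pre-period of length 1 it cycles with period 3.
The value 24 first appears (with j ≥ 1) at b[3].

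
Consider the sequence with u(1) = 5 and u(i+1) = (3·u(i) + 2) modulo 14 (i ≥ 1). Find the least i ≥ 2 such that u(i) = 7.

4

Listing terms: u(1) = 5, u(2) = 3, u(3) = 11, u(4) = 7, u(5) = 9, u(6) = 1, u(7) = 5.
The sequence repeats with period 6.
The value 7 first appears (with i ≥ 2) at u(4).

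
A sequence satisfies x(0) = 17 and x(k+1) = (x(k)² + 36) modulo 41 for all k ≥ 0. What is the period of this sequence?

4

x(0) = 17,  x(1) = 38,  x(2) = 4,  x(3) = 11,  x(4) = 34,  x(5) = 3,  x(6) = 4.
Since x(6) = x(2) = 4, the sequence is eventually periodic: after a pre-period of length 2 it cycles with period 4.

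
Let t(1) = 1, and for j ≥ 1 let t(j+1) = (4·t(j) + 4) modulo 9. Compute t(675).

6

t(1) = 1,  t(2) = 8,  t(3) = 0,  t(4) = 4,  t(5) = 2,  t(6) = 3,  t(7) = 7,  t(8) = 5,  t(9) = 6,  t(10) = 1.
The sequence repeats with period 9.
(675 - 1) mod 9 = 8, so t(675) = t(9) = 6.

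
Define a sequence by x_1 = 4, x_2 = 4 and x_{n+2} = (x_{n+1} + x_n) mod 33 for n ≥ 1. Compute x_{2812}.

15

Computing terms: x_1 = 4; x_2 = 4; x_3 = 8; x_4 = 12; x_5 = 20; x_6 = 32; x_7 = 19; x_8 = 18; x_9 = 4; x_{10} = 22; x_{11} = 26; x_{12} = 15; x_{13} = 8; x_{14} = 23; x_{15} = 31; x_{16} = 21; x_{17} = 19; x_{18} = 7; x_{19} = 26; x_{20} = 0; x_{21} = 26; x_{22} = 26; x_{23} = 19; x_{24} = 12; x_{25} = 31; x_{26} = 10; x_{27} = 8; x_{28} = 18; x_{29} = 26; x_{30} = 11; x_{31} = 4; x_{32} = 15; x_{33} = 19; x_{34} = 1; x_{35} = 20; x_{36} = 21; x_{37} = 8; x_{38} = 29; x_{39} = 4; x_{40} = 0; x_{41} = 4; x_{42} = 4.
The sequence repeats with period 40.
(2812 - 1) mod 40 = 11, so x_{2812} = x_{12} = 15.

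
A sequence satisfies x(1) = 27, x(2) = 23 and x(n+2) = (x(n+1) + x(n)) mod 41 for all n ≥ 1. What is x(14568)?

23

Computing terms: x(1) = 27, x(2) = 23, x(3) = 9, x(4) = 32, x(5) = 0, x(6) = 32, x(7) = 32, x(8) = 23, x(9) = 14, x(10) = 37, x(11) = 10, x(12) = 6, x(13) = 16, x(14) = 22, x(15) = 38, x(16) = 19, x(17) = 16, x(18) = 35, x(19) = 10, x(20) = 4, x(21) = 14, x(22) = 18, x(23) = 32, x(24) = 9, x(25) = 0, x(26) = 9, x(27) = 9, x(28) = 18, x(29) = 27, x(30) = 4, x(31) = 31, x(32) = 35, x(33) = 25, x(34) = 19, x(35) = 3, x(36) = 22, x(37) = 25, x(38) = 6, x(39) = 31, x(40) = 37, x(41) = 27, x(42) = 23.
The sequence repeats with period 40.
So x(14568) = x(1 + ((14568-1) mod 40)) = x(8) = 23.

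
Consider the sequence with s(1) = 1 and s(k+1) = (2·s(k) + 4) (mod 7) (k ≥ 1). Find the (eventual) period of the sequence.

Listing terms: s(1) = 1, s(2) = 6, s(3) = 2, s(4) = 1.
The sequence repeats with period 3.

3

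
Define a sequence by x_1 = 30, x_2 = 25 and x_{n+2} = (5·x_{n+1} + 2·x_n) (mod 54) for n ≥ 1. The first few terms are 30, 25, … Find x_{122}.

7

Computing terms: x_1 = 30,  x_2 = 25,  x_3 = 23,  x_4 = 3,  x_5 = 7,  x_6 = 41,  x_7 = 3,  x_8 = 43,  x_9 = 5,  x_{10} = 3,  x_{11} = 25,  x_{12} = 23.
Since (x_{11}, x_{12}) = (x_2, x_3) = (25, 23) (two consecutive terms determine the rest), the sequence is eventually periodic: after a pre-period of length 1 it cycles with period 9.
For n ≥ 2, x_n depends only on (n - 2) mod 9. (122 - 2) mod 9 = 3, so x_{122} = x_5 = 7.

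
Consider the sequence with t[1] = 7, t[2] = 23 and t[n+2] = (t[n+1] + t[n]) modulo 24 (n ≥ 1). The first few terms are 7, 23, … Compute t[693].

We have t[1] = 7, t[2] = 23, t[3] = 6, t[4] = 5, t[5] = 11, t[6] = 16, t[7] = 3, t[8] = 19, t[9] = 22, t[10] = 17, t[11] = 15, t[12] = 8, t[13] = 23, t[14] = 7, t[15] = 6, t[16] = 13, t[17] = 19, t[18] = 8, t[19] = 3, t[20] = 11, t[21] = 14, t[22] = 1, t[23] = 15, t[24] = 16, t[25] = 7, t[26] = 23.
The sequence repeats with period 24.
So t[693] = t[1 + ((693-1) mod 24)] = t[21] = 14.

14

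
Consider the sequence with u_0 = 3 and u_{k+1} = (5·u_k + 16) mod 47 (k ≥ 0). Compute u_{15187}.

Listing terms: u_0 = 3, u_1 = 31, u_2 = 30, u_3 = 25, u_4 = 0, u_5 = 16, u_6 = 2, u_7 = 26, u_8 = 5, u_9 = 41, u_{10} = 33, u_{11} = 40, u_{12} = 28, u_{13} = 15, u_{14} = 44, u_{15} = 1, u_{16} = 21, u_{17} = 27, u_{18} = 10, u_{19} = 19, u_{20} = 17, u_{21} = 7, u_{22} = 4, u_{23} = 36, u_{24} = 8, u_{25} = 9, u_{26} = 14, u_{27} = 39, u_{28} = 23, u_{29} = 37, u_{30} = 13, u_{31} = 34, u_{32} = 45, u_{33} = 6, u_{34} = 46, u_{35} = 11, u_{36} = 24, u_{37} = 42, u_{38} = 38, u_{39} = 18, u_{40} = 12, u_{41} = 29, u_{42} = 20, u_{43} = 22, u_{44} = 32, u_{45} = 35, u_{46} = 3.
The sequence repeats with period 46.
So u_{15187} = u_{0 + ((15187-0) mod 46)} = u_7 = 26.

26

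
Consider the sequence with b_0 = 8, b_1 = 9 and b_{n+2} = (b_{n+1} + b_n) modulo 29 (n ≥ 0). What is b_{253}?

9

b_0 = 8, b_1 = 9, b_2 = 17, b_3 = 26, b_4 = 14, b_5 = 11, b_6 = 25, b_7 = 7, b_8 = 3, b_9 = 10, b_{10} = 13, b_{11} = 23, b_{12} = 7, b_{13} = 1, b_{14} = 8, b_{15} = 9.
The sequence repeats with period 14.
(253 - 0) mod 14 = 1, so b_{253} = b_1 = 9.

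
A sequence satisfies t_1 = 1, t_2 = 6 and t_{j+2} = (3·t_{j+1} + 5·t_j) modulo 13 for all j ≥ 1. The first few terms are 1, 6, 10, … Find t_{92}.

t_1 = 1,  t_2 = 6,  t_3 = 10,  t_4 = 8,  t_5 = 9,  t_6 = 2,  t_7 = 12,  t_8 = 7,  t_9 = 3,  t_{10} = 5,  t_{11} = 4,  t_{12} = 11,  t_{13} = 1,  t_{14} = 6.
The sequence repeats with period 12.
(92 - 1) mod 12 = 7, so t_{92} = t_8 = 7.

7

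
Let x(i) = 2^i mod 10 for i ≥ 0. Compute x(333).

2

x(0) = 1, x(1) = 2, x(2) = 4, x(3) = 8, x(4) = 6, x(5) = 2.
Since x(5) = x(1) = 2, the sequence is eventually periodic: after a pre-period of length 1 it cycles with period 4.
For i ≥ 1, x(i) depends only on (i - 1) mod 4. (333 - 1) mod 4 = 0, so x(333) = x(1) = 2.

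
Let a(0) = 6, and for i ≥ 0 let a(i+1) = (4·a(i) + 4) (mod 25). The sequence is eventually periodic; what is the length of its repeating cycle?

Computing terms: a(0) = 6; a(1) = 3; a(2) = 16; a(3) = 18; a(4) = 1; a(5) = 8; a(6) = 11; a(7) = 23; a(8) = 21; a(9) = 13; a(10) = 6.
Since a(10) = a(0) = 6, the sequence is periodic with period 10.

10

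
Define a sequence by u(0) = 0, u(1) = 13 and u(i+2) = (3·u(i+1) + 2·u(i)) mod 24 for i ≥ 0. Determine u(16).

3

We have u(0) = 0; u(1) = 13; u(2) = 15; u(3) = 23; u(4) = 3; u(5) = 7; u(6) = 3; u(7) = 23; u(8) = 3.
Since (u(7), u(8)) = (u(3), u(4)) = (23, 3) (two consecutive terms determine the rest), the sequence is eventually periodic: after a pre-period of length 3 it cycles with period 4.
For i ≥ 3, u(i) depends only on (i - 3) mod 4. (16 - 3) mod 4 = 1, so u(16) = u(4) = 3.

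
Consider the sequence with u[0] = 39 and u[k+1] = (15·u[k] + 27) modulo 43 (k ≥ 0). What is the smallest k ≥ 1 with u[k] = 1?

14

We have u[0] = 39, u[1] = 10, u[2] = 5, u[3] = 16, u[4] = 9, u[5] = 33, u[6] = 6, u[7] = 31, u[8] = 19, u[9] = 11, u[10] = 20, u[11] = 26, u[12] = 30, u[13] = 4, u[14] = 1, u[15] = 42, u[16] = 12, u[17] = 35, u[18] = 36, u[19] = 8, u[20] = 18, u[21] = 39.
The sequence repeats with period 21.
The value 1 first appears (with k ≥ 1) at u[14].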